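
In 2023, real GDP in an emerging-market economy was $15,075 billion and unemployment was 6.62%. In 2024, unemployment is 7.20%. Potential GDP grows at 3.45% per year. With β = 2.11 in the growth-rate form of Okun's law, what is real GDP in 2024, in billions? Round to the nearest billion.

Δu = 7.2 - 6.62 = 0.58 points.
Okun's law (growth form): g_Y = g_Y* - β × Δu = 3.45 - 2.11 × (0.58) = 3.45 - 1.2238 = 2.2262%.
Real GDP in the next year = 15075 × (1 + 2.2262/100) = 15075 × 1.022262 ≈ 15411 billion.

$15,411 billion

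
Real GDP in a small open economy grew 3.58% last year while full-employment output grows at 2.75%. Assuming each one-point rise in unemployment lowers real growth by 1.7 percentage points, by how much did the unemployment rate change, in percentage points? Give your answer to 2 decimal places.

Growth-rate Okun's law: g_Y = g_Y* - β × Δu, so Δu = (g_Y* - g_Y)/β.
Δu = (2.75 - 3.58)/1.7 = -0.83/1.7 = -0.49 percentage points.

-0.49 percentage points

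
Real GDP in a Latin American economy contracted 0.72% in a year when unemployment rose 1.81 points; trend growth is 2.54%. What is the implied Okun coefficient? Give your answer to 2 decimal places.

Growth form: g_Y = g_Y* - β × Δu, so β = (g_Y* - g_Y)/Δu.
β = (2.54 + 0.72)/1.81 = 3.26/1.81 = 1.80.

β ≈ 1.80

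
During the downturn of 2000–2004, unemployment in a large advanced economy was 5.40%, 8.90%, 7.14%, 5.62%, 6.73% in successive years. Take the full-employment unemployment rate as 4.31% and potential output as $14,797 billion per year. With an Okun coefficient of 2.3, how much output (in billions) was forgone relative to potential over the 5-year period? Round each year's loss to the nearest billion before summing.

Year 2000: gap = -2.3 × (5.4 - 4.31) = -2.507%, loss ≈ 14797 × 2.507/100 ≈ 371.
Year 2001: gap = -2.3 × (8.9 - 4.31) = -10.557%, loss ≈ 14797 × 10.557/100 ≈ 1562.
Year 2002: gap = -2.3 × (7.14 - 4.31) = -6.509%, loss ≈ 14797 × 6.509/100 ≈ 963.
Year 2003: gap = -2.3 × (5.62 - 4.31) = -3.013%, loss ≈ 14797 × 3.013/100 ≈ 446.
Year 2004: gap = -2.3 × (6.73 - 4.31) = -5.566%, loss ≈ 14797 × 5.566/100 ≈ 824.
Total lost output = 371 + 1562 + 963 + 446 + 824 = 4166 billion.

$4,166 billion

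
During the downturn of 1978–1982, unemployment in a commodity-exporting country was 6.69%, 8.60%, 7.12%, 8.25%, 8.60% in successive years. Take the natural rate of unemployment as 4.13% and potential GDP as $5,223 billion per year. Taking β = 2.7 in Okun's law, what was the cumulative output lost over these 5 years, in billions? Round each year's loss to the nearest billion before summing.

Year 1978: gap = -2.7 × (6.69 - 4.13) = -6.912%, loss ≈ 5223 × 6.912/100 ≈ 361.
Year 1979: gap = -2.7 × (8.6 - 4.13) = -12.069%, loss ≈ 5223 × 12.069/100 ≈ 630.
Year 1980: gap = -2.7 × (7.12 - 4.13) = -8.073%, loss ≈ 5223 × 8.073/100 ≈ 422.
Year 1981: gap = -2.7 × (8.25 - 4.13) = -11.124%, loss ≈ 5223 × 11.124/100 ≈ 581.
Year 1982: gap = -2.7 × (8.6 - 4.13) = -12.069%, loss ≈ 5223 × 12.069/100 ≈ 630.
Total lost output = 361 + 630 + 422 + 581 + 630 = 2624 billion.

$2,624 billion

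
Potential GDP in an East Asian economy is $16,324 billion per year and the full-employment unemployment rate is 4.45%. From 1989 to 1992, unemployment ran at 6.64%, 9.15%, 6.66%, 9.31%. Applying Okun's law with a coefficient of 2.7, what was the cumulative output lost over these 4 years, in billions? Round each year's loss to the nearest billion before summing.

Year 1989: gap = -2.7 × (6.64 - 4.45) = -5.913%, loss ≈ 16324 × 5.913/100 ≈ 965.
Year 1990: gap = -2.7 × (9.15 - 4.45) = -12.69%, loss ≈ 16324 × 12.69/100 ≈ 2072.
Year 1991: gap = -2.7 × (6.66 - 4.45) = -5.967%, loss ≈ 16324 × 5.967/100 ≈ 974.
Year 1992: gap = -2.7 × (9.31 - 4.45) = -13.122%, loss ≈ 16324 × 13.122/100 ≈ 2142.
Total lost output = 965 + 2072 + 974 + 2142 = 6153 billion.

$6,153 billion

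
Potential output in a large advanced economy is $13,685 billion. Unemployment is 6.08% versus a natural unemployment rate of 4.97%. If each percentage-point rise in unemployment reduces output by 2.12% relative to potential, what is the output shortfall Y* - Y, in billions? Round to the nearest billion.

$322 billion

Output gap = -2.12 × (6.08 - 4.97) = -2.12 × 1.11 = -2.3532%.
Actual GDP ≈ 13685 × 0.976468 ≈ 13363 billion, so the shortfall is 13685 - 13363 = 322 billion.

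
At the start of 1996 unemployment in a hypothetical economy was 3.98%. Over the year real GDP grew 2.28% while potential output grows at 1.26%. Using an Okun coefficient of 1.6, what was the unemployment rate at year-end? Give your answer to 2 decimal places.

Growth-rate Okun's law: g_Y = g_Y* - β × Δu, so Δu = (g_Y* - g_Y)/β.
Δu = (1.26 - 2.28)/1.6 = -1.02/1.6 = -0.64 percentage points.
Year-end unemployment = 3.98 - 0.64 = 3.34%.

3.34%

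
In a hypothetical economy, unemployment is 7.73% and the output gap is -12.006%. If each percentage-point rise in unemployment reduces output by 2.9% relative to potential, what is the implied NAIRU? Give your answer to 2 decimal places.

3.59%

From Okun's law, u - u* = -(output gap)/β = -(-12.006)/2.9 = 4.14 points.
So u* = 7.73 - 4.14 = 3.59%.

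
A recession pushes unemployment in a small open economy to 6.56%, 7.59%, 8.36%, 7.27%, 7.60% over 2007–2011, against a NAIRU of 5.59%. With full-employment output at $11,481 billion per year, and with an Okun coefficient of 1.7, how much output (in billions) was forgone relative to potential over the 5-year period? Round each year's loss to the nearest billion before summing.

$1,840 billion

Year 2007: gap = -1.7 × (6.56 - 5.59) = -1.649%, loss ≈ 11481 × 1.649/100 ≈ 189.
Year 2008: gap = -1.7 × (7.59 - 5.59) = -3.4%, loss ≈ 11481 × 3.4/100 ≈ 390.
Year 2009: gap = -1.7 × (8.36 - 5.59) = -4.709%, loss ≈ 11481 × 4.709/100 ≈ 541.
Year 2010: gap = -1.7 × (7.27 - 5.59) = -2.856%, loss ≈ 11481 × 2.856/100 ≈ 328.
Year 2011: gap = -1.7 × (7.6 - 5.59) = -3.417%, loss ≈ 11481 × 3.417/100 ≈ 392.
Total lost output = 189 + 390 + 541 + 328 + 392 = 1840 billion.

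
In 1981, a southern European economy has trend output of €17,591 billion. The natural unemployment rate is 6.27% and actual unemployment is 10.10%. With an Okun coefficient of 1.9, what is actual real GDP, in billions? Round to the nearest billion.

€16,311 billion

Unemployment gap = 10.1 - 6.27 = 3.83 points, so the output gap is -1.9 × 3.83 = -7.277%.
Actual GDP = 17591 × (1 - 7.277/100) = 17591 × 0.92723 ≈ 16311 billion.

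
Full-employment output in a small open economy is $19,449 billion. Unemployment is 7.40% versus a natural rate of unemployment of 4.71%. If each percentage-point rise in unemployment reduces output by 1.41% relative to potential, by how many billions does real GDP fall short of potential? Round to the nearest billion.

Output gap = -1.41 × (7.4 - 4.71) = -1.41 × 2.69 = -3.7929%.
Actual GDP ≈ 19449 × 0.962071 ≈ 18711 billion, so the shortfall is 19449 - 18711 = 738 billion.

$738 billion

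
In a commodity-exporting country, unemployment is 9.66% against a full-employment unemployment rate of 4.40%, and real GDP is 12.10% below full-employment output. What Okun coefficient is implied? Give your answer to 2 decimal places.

Okun's law: output gap = -β × (u - u*).
-12.10 = -β × (9.66 - 4.4) = -β × 5.26, so β = 12.1/5.26 = 2.30.

β ≈ 2.30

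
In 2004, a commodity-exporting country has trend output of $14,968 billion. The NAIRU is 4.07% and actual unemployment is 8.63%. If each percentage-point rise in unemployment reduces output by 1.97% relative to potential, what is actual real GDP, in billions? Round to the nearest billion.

Unemployment gap = 8.63 - 4.07 = 4.56 points, so the output gap is -1.97 × 4.56 = -8.9832%.
Actual GDP = 14968 × (1 - 8.9832/100) = 14968 × 0.910168 ≈ 13623 billion.

$13,623 billion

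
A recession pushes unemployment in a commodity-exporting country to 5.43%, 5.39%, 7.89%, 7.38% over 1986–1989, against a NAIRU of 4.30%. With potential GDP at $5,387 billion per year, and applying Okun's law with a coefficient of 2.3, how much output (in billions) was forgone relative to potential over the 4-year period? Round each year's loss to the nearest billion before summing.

Year 1986: gap = -2.3 × (5.43 - 4.3) = -2.599%, loss ≈ 5387 × 2.599/100 ≈ 140.
Year 1987: gap = -2.3 × (5.39 - 4.3) = -2.507%, loss ≈ 5387 × 2.507/100 ≈ 135.
Year 1988: gap = -2.3 × (7.89 - 4.3) = -8.257%, loss ≈ 5387 × 8.257/100 ≈ 445.
Year 1989: gap = -2.3 × (7.38 - 4.3) = -7.084%, loss ≈ 5387 × 7.084/100 ≈ 382.
Total lost output = 140 + 135 + 445 + 382 = 1102 billion.

$1,102 billion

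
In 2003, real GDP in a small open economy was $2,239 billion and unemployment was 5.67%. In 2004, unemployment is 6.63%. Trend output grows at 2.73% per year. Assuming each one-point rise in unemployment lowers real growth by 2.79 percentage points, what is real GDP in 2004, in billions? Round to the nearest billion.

$2,240 billion

Δu = 6.63 - 5.67 = 0.96 points.
Okun's law (growth form): g_Y = g_Y* - β × Δu = 2.73 - 2.79 × (0.96) = 2.73 - 2.6784 = 0.0516%.
Real GDP in the next year = 2239 × (1 + 0.0516/100) = 2239 × 1.000516 ≈ 2240 billion.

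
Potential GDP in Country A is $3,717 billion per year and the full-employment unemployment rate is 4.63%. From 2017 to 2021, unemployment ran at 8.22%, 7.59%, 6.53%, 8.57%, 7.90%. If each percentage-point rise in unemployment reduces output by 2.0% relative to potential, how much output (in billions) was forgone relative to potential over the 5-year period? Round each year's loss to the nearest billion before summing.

Year 2017: gap = -2.0 × (8.22 - 4.63) = -7.18%, loss ≈ 3717 × 7.18/100 ≈ 267.
Year 2018: gap = -2.0 × (7.59 - 4.63) = -5.92%, loss ≈ 3717 × 5.92/100 ≈ 220.
Year 2019: gap = -2.0 × (6.53 - 4.63) = -3.8%, loss ≈ 3717 × 3.8/100 ≈ 141.
Year 2020: gap = -2.0 × (8.57 - 4.63) = -7.88%, loss ≈ 3717 × 7.88/100 ≈ 293.
Year 2021: gap = -2.0 × (7.9 - 4.63) = -6.54%, loss ≈ 3717 × 6.54/100 ≈ 243.
Total lost output = 267 + 220 + 141 + 293 + 243 = 1164 billion.

$1,164 billion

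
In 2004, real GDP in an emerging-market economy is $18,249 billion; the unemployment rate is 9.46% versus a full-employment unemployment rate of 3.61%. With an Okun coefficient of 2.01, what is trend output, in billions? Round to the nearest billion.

$20,681 billion

Unemployment gap = 9.46 - 3.61 = 5.85 points, so output gap = -2.01 × 5.85 = -11.7585%.
Since Y = Y* × (1 + gap/100), Y* = 18249/0.882415 ≈ 20681 billion.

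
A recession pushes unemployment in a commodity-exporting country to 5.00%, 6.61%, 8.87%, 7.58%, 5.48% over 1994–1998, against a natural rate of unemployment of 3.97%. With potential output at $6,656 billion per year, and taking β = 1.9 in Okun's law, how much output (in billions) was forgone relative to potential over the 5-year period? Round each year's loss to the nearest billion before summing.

Year 1994: gap = -1.9 × (5 - 3.97) = -1.957%, loss ≈ 6656 × 1.957/100 ≈ 130.
Year 1995: gap = -1.9 × (6.61 - 3.97) = -5.016%, loss ≈ 6656 × 5.016/100 ≈ 334.
Year 1996: gap = -1.9 × (8.87 - 3.97) = -9.31%, loss ≈ 6656 × 9.31/100 ≈ 620.
Year 1997: gap = -1.9 × (7.58 - 3.97) = -6.859%, loss ≈ 6656 × 6.859/100 ≈ 457.
Year 1998: gap = -1.9 × (5.48 - 3.97) = -2.869%, loss ≈ 6656 × 2.869/100 ≈ 191.
Total lost output = 130 + 334 + 620 + 457 + 191 = 1732 billion.

$1,732 billion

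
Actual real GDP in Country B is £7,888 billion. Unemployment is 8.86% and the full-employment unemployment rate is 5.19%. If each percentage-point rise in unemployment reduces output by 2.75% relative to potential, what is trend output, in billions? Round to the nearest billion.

Unemployment gap = 8.86 - 5.19 = 3.67 points, so output gap = -2.75 × 3.67 = -10.0925%.
Since Y = Y* × (1 + gap/100), Y* = 7888/0.899075 ≈ 8773 billion.

£8,773 billion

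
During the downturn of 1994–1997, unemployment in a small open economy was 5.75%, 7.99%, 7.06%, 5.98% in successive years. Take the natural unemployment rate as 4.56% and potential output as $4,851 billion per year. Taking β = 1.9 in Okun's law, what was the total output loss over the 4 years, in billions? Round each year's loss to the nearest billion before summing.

Year 1994: gap = -1.9 × (5.75 - 4.56) = -2.261%, loss ≈ 4851 × 2.261/100 ≈ 110.
Year 1995: gap = -1.9 × (7.99 - 4.56) = -6.517%, loss ≈ 4851 × 6.517/100 ≈ 316.
Year 1996: gap = -1.9 × (7.06 - 4.56) = -4.75%, loss ≈ 4851 × 4.75/100 ≈ 230.
Year 1997: gap = -1.9 × (5.98 - 4.56) = -2.698%, loss ≈ 4851 × 2.698/100 ≈ 131.
Total lost output = 110 + 316 + 230 + 131 = 787 billion.

$787 billion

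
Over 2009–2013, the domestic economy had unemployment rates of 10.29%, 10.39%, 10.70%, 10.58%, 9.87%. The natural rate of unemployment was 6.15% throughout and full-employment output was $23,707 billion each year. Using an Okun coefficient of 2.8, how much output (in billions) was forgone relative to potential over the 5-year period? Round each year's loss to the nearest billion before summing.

Year 2009: gap = -2.8 × (10.29 - 6.15) = -11.592%, loss ≈ 23707 × 11.592/100 ≈ 2748.
Year 2010: gap = -2.8 × (10.39 - 6.15) = -11.872%, loss ≈ 23707 × 11.872/100 ≈ 2814.
Year 2011: gap = -2.8 × (10.7 - 6.15) = -12.74%, loss ≈ 23707 × 12.74/100 ≈ 3020.
Year 2012: gap = -2.8 × (10.58 - 6.15) = -12.404%, loss ≈ 23707 × 12.404/100 ≈ 2941.
Year 2013: gap = -2.8 × (9.87 - 6.15) = -10.416%, loss ≈ 23707 × 10.416/100 ≈ 2469.
Total lost output = 2748 + 2814 + 3020 + 2941 + 2469 = 13992 billion.

$13,992 billion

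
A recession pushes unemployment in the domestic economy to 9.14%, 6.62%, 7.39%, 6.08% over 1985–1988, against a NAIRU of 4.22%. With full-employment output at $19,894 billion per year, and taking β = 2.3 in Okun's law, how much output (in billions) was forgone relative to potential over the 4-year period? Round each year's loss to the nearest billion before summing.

Year 1985: gap = -2.3 × (9.14 - 4.22) = -11.316%, loss ≈ 19894 × 11.316/100 ≈ 2251.
Year 1986: gap = -2.3 × (6.62 - 4.22) = -5.52%, loss ≈ 19894 × 5.52/100 ≈ 1098.
Year 1987: gap = -2.3 × (7.39 - 4.22) = -7.291%, loss ≈ 19894 × 7.291/100 ≈ 1450.
Year 1988: gap = -2.3 × (6.08 - 4.22) = -4.278%, loss ≈ 19894 × 4.278/100 ≈ 851.
Total lost output = 2251 + 1098 + 1450 + 851 = 5650 billion.

$5,650 billion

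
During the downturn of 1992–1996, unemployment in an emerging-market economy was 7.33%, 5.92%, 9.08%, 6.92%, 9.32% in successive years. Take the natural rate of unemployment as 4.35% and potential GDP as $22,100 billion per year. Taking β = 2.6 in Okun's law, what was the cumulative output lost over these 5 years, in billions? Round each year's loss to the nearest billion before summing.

$9,665 billion

Year 1992: gap = -2.6 × (7.33 - 4.35) = -7.748%, loss ≈ 22100 × 7.748/100 ≈ 1712.
Year 1993: gap = -2.6 × (5.92 - 4.35) = -4.082%, loss ≈ 22100 × 4.082/100 ≈ 902.
Year 1994: gap = -2.6 × (9.08 - 4.35) = -12.298%, loss ≈ 22100 × 12.298/100 ≈ 2718.
Year 1995: gap = -2.6 × (6.92 - 4.35) = -6.682%, loss ≈ 22100 × 6.682/100 ≈ 1477.
Year 1996: gap = -2.6 × (9.32 - 4.35) = -12.922%, loss ≈ 22100 × 12.922/100 ≈ 2856.
Total lost output = 1712 + 902 + 2718 + 1477 + 2856 = 9665 billion.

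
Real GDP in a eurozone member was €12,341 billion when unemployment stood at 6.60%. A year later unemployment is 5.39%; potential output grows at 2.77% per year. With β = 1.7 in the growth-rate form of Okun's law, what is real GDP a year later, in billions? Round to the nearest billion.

Δu = 5.39 - 6.6 = -1.21 points.
Okun's law (growth form): g_Y = g_Y* - β × Δu = 2.77 - 1.7 × (-1.21) = 2.77 + 2.057 = 4.827%.
Real GDP in the next year = 12341 × (1 + 4.827/100) = 12341 × 1.04827 ≈ 12937 billion.

€12,937 billion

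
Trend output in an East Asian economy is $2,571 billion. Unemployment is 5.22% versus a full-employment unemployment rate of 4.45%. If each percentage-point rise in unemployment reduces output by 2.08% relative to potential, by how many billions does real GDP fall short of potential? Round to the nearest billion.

Output gap = -2.08 × (5.22 - 4.45) = -2.08 × 0.77 = -1.6016%.
Actual GDP ≈ 2571 × 0.983984 ≈ 2530 billion, so the shortfall is 2571 - 2530 = 41 billion.

$41 billion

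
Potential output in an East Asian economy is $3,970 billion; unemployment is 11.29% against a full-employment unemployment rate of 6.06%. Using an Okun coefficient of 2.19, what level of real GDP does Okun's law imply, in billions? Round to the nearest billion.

Unemployment gap = 11.29 - 6.06 = 5.23 points, so the output gap is -2.19 × 5.23 = -11.4537%.
Actual GDP = 3970 × (1 - 11.4537/100) = 3970 × 0.885463 ≈ 3515 billion.

$3,515 billion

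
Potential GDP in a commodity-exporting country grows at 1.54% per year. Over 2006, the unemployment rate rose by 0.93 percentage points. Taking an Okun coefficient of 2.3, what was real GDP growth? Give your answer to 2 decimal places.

-0.60%

Growth-rate Okun's law: g_Y = g_Y* - β × Δu.
g_Y = 1.54 - 2.3 × (0.93) = 1.54 - 2.139 = -0.599%, i.e. -0.60% to 2 d.p.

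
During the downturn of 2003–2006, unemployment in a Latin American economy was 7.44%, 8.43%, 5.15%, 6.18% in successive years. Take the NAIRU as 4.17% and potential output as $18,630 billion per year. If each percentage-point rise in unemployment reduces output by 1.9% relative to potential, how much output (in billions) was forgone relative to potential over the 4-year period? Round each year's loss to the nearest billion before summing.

$3,723 billion

Year 2003: gap = -1.9 × (7.44 - 4.17) = -6.213%, loss ≈ 18630 × 6.213/100 ≈ 1157.
Year 2004: gap = -1.9 × (8.43 - 4.17) = -8.094%, loss ≈ 18630 × 8.094/100 ≈ 1508.
Year 2005: gap = -1.9 × (5.15 - 4.17) = -1.862%, loss ≈ 18630 × 1.862/100 ≈ 347.
Year 2006: gap = -1.9 × (6.18 - 4.17) = -3.819%, loss ≈ 18630 × 3.819/100 ≈ 711.
Total lost output = 1157 + 1508 + 347 + 711 = 3723 billion.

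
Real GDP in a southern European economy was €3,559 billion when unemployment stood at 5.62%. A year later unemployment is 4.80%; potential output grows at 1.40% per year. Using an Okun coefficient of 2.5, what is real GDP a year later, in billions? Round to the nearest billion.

Δu = 4.8 - 5.62 = -0.82 points.
Okun's law (growth form): g_Y = g_Y* - β × Δu = 1.40 - 2.5 × (-0.82) = 1.4 + 2.05 = 3.45%.
Real GDP in the next year = 3559 × (1 + 3.45/100) = 3559 × 1.0345 ≈ 3682 billion.

€3,682 billion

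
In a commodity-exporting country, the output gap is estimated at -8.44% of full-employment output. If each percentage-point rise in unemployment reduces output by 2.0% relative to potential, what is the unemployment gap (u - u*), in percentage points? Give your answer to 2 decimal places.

4.22 percentage points

Okun's law: output gap = -β × (u - u*), so u - u* = -(output gap)/β.
u - u* = -(-8.44)/2.0 = 4.22 percentage points.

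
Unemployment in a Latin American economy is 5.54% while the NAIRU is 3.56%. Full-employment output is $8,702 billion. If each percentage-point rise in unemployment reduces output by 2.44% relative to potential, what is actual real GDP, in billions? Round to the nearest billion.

$8,282 billion

Unemployment gap = 5.54 - 3.56 = 1.98 points, so the output gap is -2.44 × 1.98 = -4.8312%.
Actual GDP = 8702 × (1 - 4.8312/100) = 8702 × 0.951688 ≈ 8282 billion.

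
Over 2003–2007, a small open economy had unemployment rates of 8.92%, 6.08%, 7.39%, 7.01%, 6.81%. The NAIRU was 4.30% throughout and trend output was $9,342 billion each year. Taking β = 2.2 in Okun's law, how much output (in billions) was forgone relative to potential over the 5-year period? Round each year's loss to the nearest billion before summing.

Year 2003: gap = -2.2 × (8.92 - 4.3) = -10.164%, loss ≈ 9342 × 10.164/100 ≈ 950.
Year 2004: gap = -2.2 × (6.08 - 4.3) = -3.916%, loss ≈ 9342 × 3.916/100 ≈ 366.
Year 2005: gap = -2.2 × (7.39 - 4.3) = -6.798%, loss ≈ 9342 × 6.798/100 ≈ 635.
Year 2006: gap = -2.2 × (7.01 - 4.3) = -5.962%, loss ≈ 9342 × 5.962/100 ≈ 557.
Year 2007: gap = -2.2 × (6.81 - 4.3) = -5.522%, loss ≈ 9342 × 5.522/100 ≈ 516.
Total lost output = 950 + 366 + 635 + 557 + 516 = 3024 billion.

$3,024 billion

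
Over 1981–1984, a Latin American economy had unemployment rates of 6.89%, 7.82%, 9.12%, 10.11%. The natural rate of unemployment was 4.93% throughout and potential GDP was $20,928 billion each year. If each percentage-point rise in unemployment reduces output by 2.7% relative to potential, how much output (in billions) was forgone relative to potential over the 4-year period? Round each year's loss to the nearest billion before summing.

$8,036 billion

Year 1981: gap = -2.7 × (6.89 - 4.93) = -5.292%, loss ≈ 20928 × 5.292/100 ≈ 1108.
Year 1982: gap = -2.7 × (7.82 - 4.93) = -7.803%, loss ≈ 20928 × 7.803/100 ≈ 1633.
Year 1983: gap = -2.7 × (9.12 - 4.93) = -11.313%, loss ≈ 20928 × 11.313/100 ≈ 2368.
Year 1984: gap = -2.7 × (10.11 - 4.93) = -13.986%, loss ≈ 20928 × 13.986/100 ≈ 2927.
Total lost output = 1108 + 1633 + 2368 + 2927 = 8036 billion.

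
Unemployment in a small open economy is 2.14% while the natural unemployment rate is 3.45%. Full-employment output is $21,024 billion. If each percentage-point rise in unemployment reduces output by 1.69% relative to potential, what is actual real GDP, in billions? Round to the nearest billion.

$21,489 billion

Unemployment gap = 2.14 - 3.45 = -1.31 points, so the output gap is -1.69 × (-1.31) = 2.2139%.
Actual GDP = 21024 × (1 + 2.2139/100) = 21024 × 1.022139 ≈ 21489 billion.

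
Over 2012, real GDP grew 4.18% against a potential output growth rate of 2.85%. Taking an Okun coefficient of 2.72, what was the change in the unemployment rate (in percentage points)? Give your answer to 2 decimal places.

-0.49 percentage points

Growth-rate Okun's law: g_Y = g_Y* - β × Δu, so Δu = (g_Y* - g_Y)/β.
Δu = (2.85 - 4.18)/2.72 = -1.33/2.72 = -0.49 percentage points.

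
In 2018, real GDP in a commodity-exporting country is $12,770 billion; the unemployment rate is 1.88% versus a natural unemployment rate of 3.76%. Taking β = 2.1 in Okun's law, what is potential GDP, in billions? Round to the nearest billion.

$12,285 billion

Unemployment gap = 1.88 - 3.76 = -1.88 points, so output gap = -2.1 × (-1.88) = 3.948%.
Since Y = Y* × (1 + gap/100), Y* = 12770/1.03948 ≈ 12285 billion.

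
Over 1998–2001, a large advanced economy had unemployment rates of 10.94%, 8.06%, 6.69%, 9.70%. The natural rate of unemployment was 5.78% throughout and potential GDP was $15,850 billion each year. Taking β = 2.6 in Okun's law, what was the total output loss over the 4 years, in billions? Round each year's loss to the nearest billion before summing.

$5,056 billion

Year 1998: gap = -2.6 × (10.94 - 5.78) = -13.416%, loss ≈ 15850 × 13.416/100 ≈ 2126.
Year 1999: gap = -2.6 × (8.06 - 5.78) = -5.928%, loss ≈ 15850 × 5.928/100 ≈ 940.
Year 2000: gap = -2.6 × (6.69 - 5.78) = -2.366%, loss ≈ 15850 × 2.366/100 ≈ 375.
Year 2001: gap = -2.6 × (9.7 - 5.78) = -10.192%, loss ≈ 15850 × 10.192/100 ≈ 1615.
Total lost output = 2126 + 940 + 375 + 1615 = 5056 billion.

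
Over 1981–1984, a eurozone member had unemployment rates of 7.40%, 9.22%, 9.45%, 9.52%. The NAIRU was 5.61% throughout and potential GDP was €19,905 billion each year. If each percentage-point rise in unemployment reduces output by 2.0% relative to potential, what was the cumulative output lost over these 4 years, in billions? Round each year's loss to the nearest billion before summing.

€5,236 billion

Year 1981: gap = -2.0 × (7.4 - 5.61) = -3.58%, loss ≈ 19905 × 3.58/100 ≈ 713.
Year 1982: gap = -2.0 × (9.22 - 5.61) = -7.22%, loss ≈ 19905 × 7.22/100 ≈ 1437.
Year 1983: gap = -2.0 × (9.45 - 5.61) = -7.68%, loss ≈ 19905 × 7.68/100 ≈ 1529.
Year 1984: gap = -2.0 × (9.52 - 5.61) = -7.82%, loss ≈ 19905 × 7.82/100 ≈ 1557.
Total lost output = 713 + 1437 + 1529 + 1557 = 5236 billion.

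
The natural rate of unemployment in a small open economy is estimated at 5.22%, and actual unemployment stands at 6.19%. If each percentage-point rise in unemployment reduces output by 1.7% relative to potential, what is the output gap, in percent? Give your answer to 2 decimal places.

-1.65%

The unemployment gap is 6.19 - 5.22 = 0.97 percentage points.
Okun's law gives an output gap of -1.7 × 0.97 = -1.649%, i.e. 1.65% below potential.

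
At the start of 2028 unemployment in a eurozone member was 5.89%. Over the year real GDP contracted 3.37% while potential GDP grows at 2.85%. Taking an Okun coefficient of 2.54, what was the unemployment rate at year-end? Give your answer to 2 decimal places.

Growth-rate Okun's law: g_Y = g_Y* - β × Δu, so Δu = (g_Y* - g_Y)/β.
Δu = (2.85 + 3.37)/2.54 = 6.22/2.54 = 2.45 percentage points.
Year-end unemployment = 5.89 + 2.45 = 8.34%.

8.34%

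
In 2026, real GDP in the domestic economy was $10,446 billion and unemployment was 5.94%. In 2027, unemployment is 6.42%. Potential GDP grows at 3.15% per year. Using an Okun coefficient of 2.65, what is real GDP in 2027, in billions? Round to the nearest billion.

$10,642 billion

Δu = 6.42 - 5.94 = 0.48 points.
Okun's law (growth form): g_Y = g_Y* - β × Δu = 3.15 - 2.65 × (0.48) = 3.15 - 1.272 = 1.878%.
Real GDP in the next year = 10446 × (1 + 1.878/100) = 10446 × 1.01878 ≈ 10642 billion.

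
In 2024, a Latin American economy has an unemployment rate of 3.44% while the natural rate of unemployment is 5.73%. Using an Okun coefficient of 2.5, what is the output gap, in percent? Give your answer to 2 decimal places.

The unemployment gap is 3.44 - 5.73 = -2.29 percentage points.
Okun's law gives an output gap of -2.5 × (-2.29) = 5.725%, i.e. 5.73% above potential.

5.73%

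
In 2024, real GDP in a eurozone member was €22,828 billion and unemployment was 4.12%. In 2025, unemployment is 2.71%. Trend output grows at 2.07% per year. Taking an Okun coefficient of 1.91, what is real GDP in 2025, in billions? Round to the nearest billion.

€23,915 billion

Δu = 2.71 - 4.12 = -1.41 points.
Okun's law (growth form): g_Y = g_Y* - β × Δu = 2.07 - 1.91 × (-1.41) = 2.07 + 2.6931 = 4.7631%.
Real GDP in the next year = 22828 × (1 + 4.7631/100) = 22828 × 1.047631 ≈ 23915 billion.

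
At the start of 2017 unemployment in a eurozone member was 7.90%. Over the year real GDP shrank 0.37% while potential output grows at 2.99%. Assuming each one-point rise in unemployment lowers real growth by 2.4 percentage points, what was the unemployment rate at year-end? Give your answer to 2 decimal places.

Growth-rate Okun's law: g_Y = g_Y* - β × Δu, so Δu = (g_Y* - g_Y)/β.
Δu = (2.99 + 0.37)/2.4 = 3.36/2.4 = 1.40 percentage points.
Year-end unemployment = 7.9 + 1.4 = 9.30%.

9.30%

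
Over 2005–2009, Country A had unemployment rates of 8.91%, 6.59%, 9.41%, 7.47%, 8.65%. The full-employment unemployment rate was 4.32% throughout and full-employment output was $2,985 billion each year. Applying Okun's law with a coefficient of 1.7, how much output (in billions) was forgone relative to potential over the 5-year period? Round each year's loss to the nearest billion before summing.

$986 billion

Year 2005: gap = -1.7 × (8.91 - 4.32) = -7.803%, loss ≈ 2985 × 7.803/100 ≈ 233.
Year 2006: gap = -1.7 × (6.59 - 4.32) = -3.859%, loss ≈ 2985 × 3.859/100 ≈ 115.
Year 2007: gap = -1.7 × (9.41 - 4.32) = -8.653%, loss ≈ 2985 × 8.653/100 ≈ 258.
Year 2008: gap = -1.7 × (7.47 - 4.32) = -5.355%, loss ≈ 2985 × 5.355/100 ≈ 160.
Year 2009: gap = -1.7 × (8.65 - 4.32) = -7.361%, loss ≈ 2985 × 7.361/100 ≈ 220.
Total lost output = 233 + 115 + 258 + 160 + 220 = 986 billion.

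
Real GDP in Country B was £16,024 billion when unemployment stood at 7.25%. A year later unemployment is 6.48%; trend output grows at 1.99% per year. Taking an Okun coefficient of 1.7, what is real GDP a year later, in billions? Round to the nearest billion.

Δu = 6.48 - 7.25 = -0.77 points.
Okun's law (growth form): g_Y = g_Y* - β × Δu = 1.99 - 1.7 × (-0.77) = 1.99 + 1.309 = 3.299%.
Real GDP in the next year = 16024 × (1 + 3.299/100) = 16024 × 1.03299 ≈ 16553 billion.

£16,553 billion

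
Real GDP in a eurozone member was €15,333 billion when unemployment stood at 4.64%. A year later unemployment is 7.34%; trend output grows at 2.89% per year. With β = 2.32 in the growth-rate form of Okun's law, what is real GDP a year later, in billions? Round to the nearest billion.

€14,816 billion

Δu = 7.34 - 4.64 = 2.7 points.
Okun's law (growth form): g_Y = g_Y* - β × Δu = 2.89 - 2.32 × (2.70) = 2.89 - 6.264 = -3.374%.
Real GDP in the next year = 15333 × (1 - 3.374/100) = 15333 × 0.96626 ≈ 14816 billion.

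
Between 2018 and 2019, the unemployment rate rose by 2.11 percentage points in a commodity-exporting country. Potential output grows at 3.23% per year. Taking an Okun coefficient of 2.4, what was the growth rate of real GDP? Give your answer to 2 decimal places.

Growth-rate Okun's law: g_Y = g_Y* - β × Δu.
g_Y = 3.23 - 2.4 × (2.11) = 3.23 - 5.064 = -1.834%, i.e. -1.83% to 2 d.p.

-1.83%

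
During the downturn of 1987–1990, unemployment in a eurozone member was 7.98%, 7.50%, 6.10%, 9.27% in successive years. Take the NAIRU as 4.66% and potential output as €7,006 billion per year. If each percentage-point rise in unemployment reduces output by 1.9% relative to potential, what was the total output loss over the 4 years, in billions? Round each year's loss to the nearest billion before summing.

€1,626 billion

Year 1987: gap = -1.9 × (7.98 - 4.66) = -6.308%, loss ≈ 7006 × 6.308/100 ≈ 442.
Year 1988: gap = -1.9 × (7.5 - 4.66) = -5.396%, loss ≈ 7006 × 5.396/100 ≈ 378.
Year 1989: gap = -1.9 × (6.1 - 4.66) = -2.736%, loss ≈ 7006 × 2.736/100 ≈ 192.
Year 1990: gap = -1.9 × (9.27 - 4.66) = -8.759%, loss ≈ 7006 × 8.759/100 ≈ 614.
Total lost output = 442 + 378 + 192 + 614 = 1626 billion.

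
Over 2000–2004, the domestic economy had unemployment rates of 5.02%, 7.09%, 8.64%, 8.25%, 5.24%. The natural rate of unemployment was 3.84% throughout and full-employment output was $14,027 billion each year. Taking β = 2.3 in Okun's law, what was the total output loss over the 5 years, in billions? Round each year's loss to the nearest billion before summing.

Year 2000: gap = -2.3 × (5.02 - 3.84) = -2.714%, loss ≈ 14027 × 2.714/100 ≈ 381.
Year 2001: gap = -2.3 × (7.09 - 3.84) = -7.475%, loss ≈ 14027 × 7.475/100 ≈ 1049.
Year 2002: gap = -2.3 × (8.64 - 3.84) = -11.04%, loss ≈ 14027 × 11.04/100 ≈ 1549.
Year 2003: gap = -2.3 × (8.25 - 3.84) = -10.143%, loss ≈ 14027 × 10.143/100 ≈ 1423.
Year 2004: gap = -2.3 × (5.24 - 3.84) = -3.22%, loss ≈ 14027 × 3.22/100 ≈ 452.
Total lost output = 381 + 1049 + 1549 + 1423 + 452 = 4854 billion.

$4,854 billion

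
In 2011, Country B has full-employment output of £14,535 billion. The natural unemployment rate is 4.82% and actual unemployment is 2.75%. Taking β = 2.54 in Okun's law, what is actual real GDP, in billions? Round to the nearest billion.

£15,299 billion

Unemployment gap = 2.75 - 4.82 = -2.07 points, so the output gap is -2.54 × (-2.07) = 5.2578%.
Actual GDP = 14535 × (1 + 5.2578/100) = 14535 × 1.052578 ≈ 15299 billion.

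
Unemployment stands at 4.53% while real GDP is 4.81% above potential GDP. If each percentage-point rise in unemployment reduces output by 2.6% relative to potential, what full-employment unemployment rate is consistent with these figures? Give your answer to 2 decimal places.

From Okun's law, u - u* = -(output gap)/β = -(4.81)/2.6 = -1.85 points.
So u* = 4.53 + 1.85 = 6.38%.

6.38%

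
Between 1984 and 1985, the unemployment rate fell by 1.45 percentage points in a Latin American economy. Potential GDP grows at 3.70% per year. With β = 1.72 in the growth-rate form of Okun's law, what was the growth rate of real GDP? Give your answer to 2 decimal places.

Growth-rate Okun's law: g_Y = g_Y* - β × Δu.
g_Y = 3.70 - 1.72 × (-1.45) = 3.7 + 2.494 = 6.194%, i.e. 6.19% to 2 d.p.

6.19%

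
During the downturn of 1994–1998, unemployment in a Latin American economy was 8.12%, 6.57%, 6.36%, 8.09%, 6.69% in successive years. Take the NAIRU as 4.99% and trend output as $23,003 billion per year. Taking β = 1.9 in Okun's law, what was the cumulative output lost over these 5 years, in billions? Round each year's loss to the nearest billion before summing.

Year 1994: gap = -1.9 × (8.12 - 4.99) = -5.947%, loss ≈ 23003 × 5.947/100 ≈ 1368.
Year 1995: gap = -1.9 × (6.57 - 4.99) = -3.002%, loss ≈ 23003 × 3.002/100 ≈ 691.
Year 1996: gap = -1.9 × (6.36 - 4.99) = -2.603%, loss ≈ 23003 × 2.603/100 ≈ 599.
Year 1997: gap = -1.9 × (8.09 - 4.99) = -5.89%, loss ≈ 23003 × 5.89/100 ≈ 1355.
Year 1998: gap = -1.9 × (6.69 - 4.99) = -3.23%, loss ≈ 23003 × 3.23/100 ≈ 743.
Total lost output = 1368 + 691 + 599 + 1355 + 743 = 4756 billion.

$4,756 billion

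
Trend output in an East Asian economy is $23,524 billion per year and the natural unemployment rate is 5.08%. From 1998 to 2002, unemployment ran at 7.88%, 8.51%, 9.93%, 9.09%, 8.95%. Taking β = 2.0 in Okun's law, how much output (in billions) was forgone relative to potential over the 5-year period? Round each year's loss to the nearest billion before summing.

Year 1998: gap = -2.0 × (7.88 - 5.08) = -5.6%, loss ≈ 23524 × 5.6/100 ≈ 1317.
Year 1999: gap = -2.0 × (8.51 - 5.08) = -6.86%, loss ≈ 23524 × 6.86/100 ≈ 1614.
Year 2000: gap = -2.0 × (9.93 - 5.08) = -9.7%, loss ≈ 23524 × 9.7/100 ≈ 2282.
Year 2001: gap = -2.0 × (9.09 - 5.08) = -8.02%, loss ≈ 23524 × 8.02/100 ≈ 1887.
Year 2002: gap = -2.0 × (8.95 - 5.08) = -7.74%, loss ≈ 23524 × 7.74/100 ≈ 1821.
Total lost output = 1317 + 1614 + 2282 + 1887 + 1821 = 8921 billion.

$8,921 billion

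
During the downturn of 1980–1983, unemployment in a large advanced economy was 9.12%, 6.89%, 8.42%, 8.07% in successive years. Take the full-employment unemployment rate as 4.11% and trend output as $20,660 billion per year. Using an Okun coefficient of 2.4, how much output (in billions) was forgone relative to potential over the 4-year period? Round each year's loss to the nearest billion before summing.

Year 1980: gap = -2.4 × (9.12 - 4.11) = -12.024%, loss ≈ 20660 × 12.024/100 ≈ 2484.
Year 1981: gap = -2.4 × (6.89 - 4.11) = -6.672%, loss ≈ 20660 × 6.672/100 ≈ 1378.
Year 1982: gap = -2.4 × (8.42 - 4.11) = -10.344%, loss ≈ 20660 × 10.344/100 ≈ 2137.
Year 1983: gap = -2.4 × (8.07 - 4.11) = -9.504%, loss ≈ 20660 × 9.504/100 ≈ 1964.
Total lost output = 2484 + 1378 + 2137 + 1964 = 7963 billion.

$7,963 billion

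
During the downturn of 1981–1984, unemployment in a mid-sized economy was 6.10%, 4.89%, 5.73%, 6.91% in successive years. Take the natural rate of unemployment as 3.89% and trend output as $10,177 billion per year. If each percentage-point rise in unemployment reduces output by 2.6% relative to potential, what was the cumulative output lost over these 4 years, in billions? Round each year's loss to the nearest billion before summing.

Year 1981: gap = -2.6 × (6.1 - 3.89) = -5.746%, loss ≈ 10177 × 5.746/100 ≈ 585.
Year 1982: gap = -2.6 × (4.89 - 3.89) = -2.6%, loss ≈ 10177 × 2.6/100 ≈ 265.
Year 1983: gap = -2.6 × (5.73 - 3.89) = -4.784%, loss ≈ 10177 × 4.784/100 ≈ 487.
Year 1984: gap = -2.6 × (6.91 - 3.89) = -7.852%, loss ≈ 10177 × 7.852/100 ≈ 799.
Total lost output = 585 + 265 + 487 + 799 = 2136 billion.

$2,136 billion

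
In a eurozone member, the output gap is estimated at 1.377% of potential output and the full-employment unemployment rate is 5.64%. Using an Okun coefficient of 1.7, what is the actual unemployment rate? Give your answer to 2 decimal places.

From Okun's law, u - u* = -(output gap)/β = -(1.377)/1.7 = -0.81 points.
So u = 5.64 - 0.81 = 4.83%.

4.83%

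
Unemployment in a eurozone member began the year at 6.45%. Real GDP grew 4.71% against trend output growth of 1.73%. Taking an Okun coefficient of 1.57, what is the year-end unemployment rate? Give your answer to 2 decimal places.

Growth-rate Okun's law: g_Y = g_Y* - β × Δu, so Δu = (g_Y* - g_Y)/β.
Δu = (1.73 - 4.71)/1.57 = -2.98/1.57 = -1.90 percentage points.
Year-end unemployment = 6.45 - 1.9 = 4.55%.

4.55%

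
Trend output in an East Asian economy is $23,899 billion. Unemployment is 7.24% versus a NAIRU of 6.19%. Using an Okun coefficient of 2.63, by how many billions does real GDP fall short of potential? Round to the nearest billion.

Output gap = -2.63 × (7.24 - 6.19) = -2.63 × 1.05 = -2.7615%.
Actual GDP ≈ 23899 × 0.972385 ≈ 23239 billion, so the shortfall is 23899 - 23239 = 660 billion.

$660 billion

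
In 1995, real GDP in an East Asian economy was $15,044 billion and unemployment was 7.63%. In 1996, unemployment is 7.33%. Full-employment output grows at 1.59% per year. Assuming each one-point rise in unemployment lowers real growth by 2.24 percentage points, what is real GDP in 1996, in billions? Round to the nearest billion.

Δu = 7.33 - 7.63 = -0.3 points.
Okun's law (growth form): g_Y = g_Y* - β × Δu = 1.59 - 2.24 × (-0.30) = 1.59 + 0.672 = 2.262%.
Real GDP in the next year = 15044 × (1 + 2.262/100) = 15044 × 1.02262 ≈ 15384 billion.

$15,384 billion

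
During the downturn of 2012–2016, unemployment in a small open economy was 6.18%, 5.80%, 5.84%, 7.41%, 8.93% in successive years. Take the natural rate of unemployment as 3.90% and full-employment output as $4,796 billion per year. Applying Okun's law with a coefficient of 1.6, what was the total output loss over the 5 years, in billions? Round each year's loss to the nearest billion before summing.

$1,125 billion

Year 2012: gap = -1.6 × (6.18 - 3.9) = -3.648%, loss ≈ 4796 × 3.648/100 ≈ 175.
Year 2013: gap = -1.6 × (5.8 - 3.9) = -3.04%, loss ≈ 4796 × 3.04/100 ≈ 146.
Year 2014: gap = -1.6 × (5.84 - 3.9) = -3.104%, loss ≈ 4796 × 3.104/100 ≈ 149.
Year 2015: gap = -1.6 × (7.41 - 3.9) = -5.616%, loss ≈ 4796 × 5.616/100 ≈ 269.
Year 2016: gap = -1.6 × (8.93 - 3.9) = -8.048%, loss ≈ 4796 × 8.048/100 ≈ 386.
Total lost output = 175 + 146 + 149 + 269 + 386 = 1125 billion.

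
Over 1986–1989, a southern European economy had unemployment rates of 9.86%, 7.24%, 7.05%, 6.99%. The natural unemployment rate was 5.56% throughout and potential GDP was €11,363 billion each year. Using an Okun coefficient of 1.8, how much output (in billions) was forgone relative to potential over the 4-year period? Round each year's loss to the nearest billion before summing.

Year 1986: gap = -1.8 × (9.86 - 5.56) = -7.74%, loss ≈ 11363 × 7.74/100 ≈ 879.
Year 1987: gap = -1.8 × (7.24 - 5.56) = -3.024%, loss ≈ 11363 × 3.024/100 ≈ 344.
Year 1988: gap = -1.8 × (7.05 - 5.56) = -2.682%, loss ≈ 11363 × 2.682/100 ≈ 305.
Year 1989: gap = -1.8 × (6.99 - 5.56) = -2.574%, loss ≈ 11363 × 2.574/100 ≈ 292.
Total lost output = 879 + 344 + 305 + 292 = 1820 billion.

€1,820 billion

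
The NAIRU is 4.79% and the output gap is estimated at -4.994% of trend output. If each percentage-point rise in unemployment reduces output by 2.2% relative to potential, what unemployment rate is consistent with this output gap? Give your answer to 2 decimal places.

7.06%

From Okun's law, u - u* = -(output gap)/β = -(-4.994)/2.2 = 2.27 points.
So u = 4.79 + 2.27 = 7.06%.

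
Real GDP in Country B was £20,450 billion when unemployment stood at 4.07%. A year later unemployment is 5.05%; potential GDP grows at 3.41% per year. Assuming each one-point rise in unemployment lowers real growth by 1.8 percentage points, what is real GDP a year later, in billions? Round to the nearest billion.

Δu = 5.05 - 4.07 = 0.98 points.
Okun's law (growth form): g_Y = g_Y* - β × Δu = 3.41 - 1.8 × (0.98) = 3.41 - 1.764 = 1.646%.
Real GDP in the next year = 20450 × (1 + 1.646/100) = 20450 × 1.01646 ≈ 20787 billion.

£20,787 billion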